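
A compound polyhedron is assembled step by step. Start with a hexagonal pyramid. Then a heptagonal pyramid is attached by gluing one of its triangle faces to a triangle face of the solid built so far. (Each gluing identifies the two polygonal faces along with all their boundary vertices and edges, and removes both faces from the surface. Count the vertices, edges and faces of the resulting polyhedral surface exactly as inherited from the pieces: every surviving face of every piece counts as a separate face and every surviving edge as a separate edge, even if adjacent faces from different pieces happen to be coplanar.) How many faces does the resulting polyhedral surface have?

A hexagonal pyramid: V=7, E=12, F=7.
Attach a heptagonal pyramid (V=8, E=14, F=8) along a 3-gon: merge 3 vertices and 3 edges, delete both glued faces → V=12, E=23, F=13.
Check: V − E + F = 12 − 23 + 13 = 2.

13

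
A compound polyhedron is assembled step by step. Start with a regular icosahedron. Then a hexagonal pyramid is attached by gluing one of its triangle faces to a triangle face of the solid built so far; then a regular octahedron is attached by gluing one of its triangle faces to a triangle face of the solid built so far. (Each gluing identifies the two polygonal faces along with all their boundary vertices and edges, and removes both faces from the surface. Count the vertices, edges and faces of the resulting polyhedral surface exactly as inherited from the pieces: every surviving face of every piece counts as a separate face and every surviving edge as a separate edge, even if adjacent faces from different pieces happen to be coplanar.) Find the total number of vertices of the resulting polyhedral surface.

A regular icosahedron: V=12, E=30, F=20.
Attach a hexagonal pyramid (V=7, E=12, F=7) along a 3-gon: merge 3 vertices and 3 edges, delete both glued faces → V=16, E=39, F=25.
Attach a regular octahedron (V=6, E=12, F=8) along a 3-gon: merge 3 vertices and 3 edges, delete both glued faces → V=19, E=48, F=31.
Check: V − E + F = 19 − 48 + 31 = 2.

19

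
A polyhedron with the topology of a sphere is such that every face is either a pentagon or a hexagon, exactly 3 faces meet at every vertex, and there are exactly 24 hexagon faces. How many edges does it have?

Let x be the number of pentagons; then F = 24 + x.
Edge–face incidences: 2E = 6·24 + 5·x = 144 + 5x.
Every vertex has degree 3, so 3V = 2E.
Euler: V − E + F = 2 ⇒ (2E)/3 − E + (24 + x) = 2.
Multiply by 6: 2·(2E) − 3·(2E) + 6·(24 + x) = 12, i.e. 144 + 6x − (144 + 5x) = 12.
Collecting terms: x = 12.
Then 2E = 144 + 5·12 = 204, so E = 102, V = 2E/3 = 68, F = 24 + 12 = 36.

102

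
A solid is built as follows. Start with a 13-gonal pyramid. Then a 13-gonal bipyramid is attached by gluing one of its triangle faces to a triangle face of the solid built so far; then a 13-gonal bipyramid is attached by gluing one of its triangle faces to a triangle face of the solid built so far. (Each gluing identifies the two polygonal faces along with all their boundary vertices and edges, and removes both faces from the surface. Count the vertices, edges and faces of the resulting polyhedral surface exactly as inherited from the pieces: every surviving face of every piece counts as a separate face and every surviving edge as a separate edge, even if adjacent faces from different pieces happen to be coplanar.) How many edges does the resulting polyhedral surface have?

A 13-gonal pyramid: V=14, E=26, F=14.
Attach a 13-gonal bipyramid (V=15, E=39, F=26) along a 3-gon: merge 3 vertices and 3 edges, delete both glued faces → V=26, E=62, F=38.
Attach a 13-gonal bipyramid (V=15, E=39, F=26) along a 3-gon: merge 3 vertices and 3 edges, delete both glued faces → V=38, E=98, F=62.
Check: V − E + F = 38 − 98 + 62 = 2.

98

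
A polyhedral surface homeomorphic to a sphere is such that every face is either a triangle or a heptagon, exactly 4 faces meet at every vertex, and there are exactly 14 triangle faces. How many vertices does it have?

14

Let x be the number of heptagons; then F = 14 + x.
Edge–face incidences: 2E = 3·14 + 7·x = 42 + 7x.
Every vertex has degree 4, so 4V = 2E.
Euler: V − E + F = 2 ⇒ (2E)/4 − E + (14 + x) = 2.
Multiply by 8: 2·(2E) − 4·(2E) + 8·(14 + x) = 16, i.e. 112 + 8x − 2·(42 + 7x) = 16.
Collecting terms: −6x + 28 = 16, so −6x = −12, so x = 2.
Then 2E = 42 + 7·2 = 56, so E = 28, V = 2E/4 = 14, F = 14 + 2 = 16.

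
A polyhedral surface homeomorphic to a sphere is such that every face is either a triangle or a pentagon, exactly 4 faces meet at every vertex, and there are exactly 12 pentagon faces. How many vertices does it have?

30

Let x be the number of triangles; then F = 12 + x.
Edge–face incidences: 2E = 5·12 + 3·x = 60 + 3x.
Every vertex has degree 4, so 4V = 2E.
Euler: V − E + F = 2 ⇒ (2E)/4 − E + (12 + x) = 2.
Multiply by 8: 2·(2E) − 4·(2E) + 8·(12 + x) = 16, i.e. 96 + 8x − 2·(60 + 3x) = 16.
Collecting terms: 2x − 24 = 16, so 2x = 40, so x = 20.
Then 2E = 60 + 3·20 = 120, so E = 60, V = 2E/4 = 30, F = 12 + 20 = 32.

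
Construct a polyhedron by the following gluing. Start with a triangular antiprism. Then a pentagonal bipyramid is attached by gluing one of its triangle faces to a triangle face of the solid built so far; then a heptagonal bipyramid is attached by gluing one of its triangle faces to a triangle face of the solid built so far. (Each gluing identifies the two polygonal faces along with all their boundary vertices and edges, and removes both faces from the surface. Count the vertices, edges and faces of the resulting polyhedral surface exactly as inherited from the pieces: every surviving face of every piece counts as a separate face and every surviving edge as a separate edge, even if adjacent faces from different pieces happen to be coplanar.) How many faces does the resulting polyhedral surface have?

28

A triangular antiprism: V=6, E=12, F=8.
Attach a pentagonal bipyramid (V=7, E=15, F=10) along a 3-gon: merge 3 vertices and 3 edges, delete both glued faces → V=10, E=24, F=16.
Attach a heptagonal bipyramid (V=9, E=21, F=14) along a 3-gon: merge 3 vertices and 3 edges, delete both glued faces → V=16, E=42, F=28.
Check: V − E + F = 16 − 42 + 28 = 2.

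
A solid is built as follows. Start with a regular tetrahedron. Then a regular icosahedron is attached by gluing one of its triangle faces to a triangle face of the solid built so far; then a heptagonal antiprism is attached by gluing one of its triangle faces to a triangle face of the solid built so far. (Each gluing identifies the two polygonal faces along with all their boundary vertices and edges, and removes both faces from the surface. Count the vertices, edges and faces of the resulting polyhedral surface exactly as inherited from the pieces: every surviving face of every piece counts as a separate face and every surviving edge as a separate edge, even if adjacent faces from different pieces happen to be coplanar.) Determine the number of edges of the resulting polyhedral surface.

58

A regular tetrahedron: V=4, E=6, F=4.
Attach a regular icosahedron (V=12, E=30, F=20) along a 3-gon: merge 3 vertices and 3 edges, delete both glued faces → V=13, E=33, F=22.
Attach a heptagonal antiprism (V=14, E=28, F=16) along a 3-gon: merge 3 vertices and 3 edges, delete both glued faces → V=24, E=58, F=36.
Check: V − E + F = 24 − 58 + 36 = 2.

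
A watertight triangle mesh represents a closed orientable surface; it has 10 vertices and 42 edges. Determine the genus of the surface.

3

Every face is a triangle and each edge borders two faces, so 3F = 2·42, giving F = 28.
χ = V − E + F = 10 − 42 + 28 = -4.
For a closed orientable surface χ = 2 − 2g, so g = (2 − (-4))/2 = 3.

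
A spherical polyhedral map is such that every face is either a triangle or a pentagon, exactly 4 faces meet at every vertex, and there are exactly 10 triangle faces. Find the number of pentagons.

Let x be the number of pentagons; then F = 10 + x.
Edge–face incidences: 2E = 3·10 + 5·x = 30 + 5x.
Every vertex has degree 4, so 4V = 2E.
Euler: V − E + F = 2 ⇒ (2E)/4 − E + (10 + x) = 2.
Multiply by 8: 2·(2E) − 4·(2E) + 8·(10 + x) = 16, i.e. 80 + 8x − 2·(30 + 5x) = 16.
Collecting terms: −2x + 20 = 16, so −2x = −4, so x = 2.
Then 2E = 30 + 5·2 = 40, so E = 20, V = 2E/4 = 10, F = 10 + 2 = 12.

2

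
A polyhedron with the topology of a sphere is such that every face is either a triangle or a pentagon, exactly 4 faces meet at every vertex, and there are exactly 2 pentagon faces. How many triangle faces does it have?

10

Let x be the number of triangles; then F = 2 + x.
Edge–face incidences: 2E = 5·2 + 3·x = 10 + 3x.
Every vertex has degree 4, so 4V = 2E.
Euler: V − E + F = 2 ⇒ (2E)/4 − E + (2 + x) = 2.
Multiply by 8: 2·(2E) − 4·(2E) + 8·(2 + x) = 16, i.e. 16 + 8x − 2·(10 + 3x) = 16.
Collecting terms: 2x − 4 = 16, so 2x = 20, so x = 10.
Then 2E = 10 + 3·10 = 40, so E = 20, V = 2E/4 = 10, F = 2 + 10 = 12.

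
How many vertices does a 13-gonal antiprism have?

An antiprism on an n-gon has two n-gon caps and 2n triangles: V = 2·13 = 26, E = 4·13 = 52, F = 2·13 + 2 = 28.
Check: V − E + F = 26 − 52 + 28 = 2.

26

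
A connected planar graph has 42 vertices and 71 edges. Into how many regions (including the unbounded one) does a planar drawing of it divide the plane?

Euler's formula for a connected plane graph: V − E + F = 2, so F = 2 − 42 + 71 = 31.

31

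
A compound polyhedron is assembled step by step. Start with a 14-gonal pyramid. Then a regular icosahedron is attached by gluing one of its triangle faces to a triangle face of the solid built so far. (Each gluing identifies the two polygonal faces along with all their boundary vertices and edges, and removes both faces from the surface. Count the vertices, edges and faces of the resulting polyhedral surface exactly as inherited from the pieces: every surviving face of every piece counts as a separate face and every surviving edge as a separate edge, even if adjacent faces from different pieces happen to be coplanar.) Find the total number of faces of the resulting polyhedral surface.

A 14-gonal pyramid: V=15, E=28, F=15.
Attach a regular icosahedron (V=12, E=30, F=20) along a 3-gon: merge 3 vertices and 3 edges, delete both glued faces → V=24, E=55, F=33.
Check: V − E + F = 24 − 55 + 33 = 2.

33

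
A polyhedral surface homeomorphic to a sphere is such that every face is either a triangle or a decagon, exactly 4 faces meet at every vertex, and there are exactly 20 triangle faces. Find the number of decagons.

2

Let x be the number of decagons; then F = 20 + x.
Edge–face incidences: 2E = 3·20 + 10·x = 60 + 10x.
Every vertex has degree 4, so 4V = 2E.
Euler: V − E + F = 2 ⇒ (2E)/4 − E + (20 + x) = 2.
Multiply by 8: 2·(2E) − 4·(2E) + 8·(20 + x) = 16, i.e. 160 + 8x − 2·(60 + 10x) = 16.
Collecting terms: −12x + 40 = 16, so −12x = −24, so x = 2.
Then 2E = 60 + 10·2 = 80, so E = 40, V = 2E/4 = 20, F = 20 + 2 = 22.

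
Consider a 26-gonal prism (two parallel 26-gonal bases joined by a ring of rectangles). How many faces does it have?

A prism on an n-gon has two n-gon bases and n rectangular sides: V = 2·26 = 52, E = 3·26 = 78, F = 26 + 2 = 28.
Check: V − E + F = 52 − 78 + 28 = 2.

28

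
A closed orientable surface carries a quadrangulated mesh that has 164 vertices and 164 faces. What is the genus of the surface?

Every face is a square, so 2E = 4·164 = 656, giving E = 328.
χ = V − E + F = 164 − 328 + 164 = 0.
For a closed orientable surface χ = 2 − 2g, so g = (2 − (0))/2 = 1.

1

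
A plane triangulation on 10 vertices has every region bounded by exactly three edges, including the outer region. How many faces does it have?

In a plane triangulation 3F = 2E and V − E + F = 2, so F = 2V − 4 = 2·10 − 4 = 16.

16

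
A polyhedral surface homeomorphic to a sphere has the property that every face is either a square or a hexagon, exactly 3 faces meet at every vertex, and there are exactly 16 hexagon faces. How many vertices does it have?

Let x be the number of squares; then F = 16 + x.
Edge–face incidences: 2E = 6·16 + 4·x = 96 + 4x.
Every vertex has degree 3, so 3V = 2E.
Euler: V − E + F = 2 ⇒ (2E)/3 − E + (16 + x) = 2.
Multiply by 6: 2·(2E) − 3·(2E) + 6·(16 + x) = 12, i.e. 96 + 6x − (96 + 4x) = 12.
Collecting terms: 2x = 12, so x = 6.
Then 2E = 96 + 4·6 = 120, so E = 60, V = 2E/3 = 40, F = 16 + 6 = 22.

40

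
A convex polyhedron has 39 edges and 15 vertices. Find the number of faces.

Here V − E + F = 2.
F = 2 − V + E = 2 − 15 + 39 = 26.

26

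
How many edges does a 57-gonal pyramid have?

A pyramid on an n-gon base has one n-gon and n triangles: V = 57 + 1 = 58, E = 2·57 = 114, F = 57 + 1 = 58.

114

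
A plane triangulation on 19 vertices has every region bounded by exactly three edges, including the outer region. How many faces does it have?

34

In a plane triangulation 3F = 2E and V − E + F = 2, so F = 2V − 4 = 2·19 − 4 = 34.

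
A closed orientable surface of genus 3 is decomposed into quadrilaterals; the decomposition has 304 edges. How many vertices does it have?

χ = 2 − 2·3 = -4, and every face is a square so 4F = 2E.
F = 2E/4 = 152. Then V = -4 + E − F = -4 + 304 − 152 = 148.

148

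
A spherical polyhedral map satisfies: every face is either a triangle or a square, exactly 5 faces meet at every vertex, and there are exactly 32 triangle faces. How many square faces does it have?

6

Let x be the number of squares; then F = 32 + x.
Edge–face incidences: 2E = 3·32 + 4·x = 96 + 4x.
Every vertex has degree 5, so 5V = 2E.
Euler: V − E + F = 2 ⇒ (2E)/5 − E + (32 + x) = 2.
Multiply by 10: 2·(2E) − 5·(2E) + 10·(32 + x) = 20, i.e. 320 + 10x − 3·(96 + 4x) = 20.
Collecting terms: −2x + 32 = 20, so −2x = −12, so x = 6.
Then 2E = 96 + 4·6 = 120, so E = 60, V = 2E/5 = 24, F = 32 + 6 = 38.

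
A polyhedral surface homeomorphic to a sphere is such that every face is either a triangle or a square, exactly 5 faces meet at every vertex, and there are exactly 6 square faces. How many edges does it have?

60

Let x be the number of triangles; then F = 6 + x.
Edge–face incidences: 2E = 4·6 + 3·x = 24 + 3x.
Every vertex has degree 5, so 5V = 2E.
Euler: V − E + F = 2 ⇒ (2E)/5 − E + (6 + x) = 2.
Multiply by 10: 2·(2E) − 5·(2E) + 10·(6 + x) = 20, i.e. 60 + 10x − 3·(24 + 3x) = 20.
Collecting terms: x − 12 = 20, so x = 32.
Then 2E = 24 + 3·32 = 120, so E = 60, V = 2E/5 = 24, F = 6 + 32 = 38.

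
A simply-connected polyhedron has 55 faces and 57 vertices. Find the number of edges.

Here V − E + F = 2.
E = V + F − (2) = 57 + 55 − (2) = 110.

110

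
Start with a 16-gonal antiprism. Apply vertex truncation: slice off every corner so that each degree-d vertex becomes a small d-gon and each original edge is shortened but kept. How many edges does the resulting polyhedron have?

192

The base solid has V = 32, E = 64, F = 34.
Truncation replaces each original edge-end by a new vertex, so V′ = 2E = 128.
Each original edge survives, and each old vertex of degree d contributes d new edges; summing degrees gives Σd = 2E, so E′ = E + 2E = 3E = 192.
Each original face survives and each original vertex becomes one new face: F′ = F + V = 66.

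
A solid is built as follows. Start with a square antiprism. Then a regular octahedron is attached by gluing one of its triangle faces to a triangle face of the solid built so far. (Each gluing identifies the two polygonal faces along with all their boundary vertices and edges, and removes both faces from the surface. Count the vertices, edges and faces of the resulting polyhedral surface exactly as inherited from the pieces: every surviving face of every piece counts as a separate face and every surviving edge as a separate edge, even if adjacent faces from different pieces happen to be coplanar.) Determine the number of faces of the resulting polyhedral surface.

16

A square antiprism: V=8, E=16, F=10.
Attach a regular octahedron (V=6, E=12, F=8) along a 3-gon: merge 3 vertices and 3 edges, delete both glued faces → V=11, E=25, F=16.
Check: V − E + F = 11 − 25 + 16 = 2.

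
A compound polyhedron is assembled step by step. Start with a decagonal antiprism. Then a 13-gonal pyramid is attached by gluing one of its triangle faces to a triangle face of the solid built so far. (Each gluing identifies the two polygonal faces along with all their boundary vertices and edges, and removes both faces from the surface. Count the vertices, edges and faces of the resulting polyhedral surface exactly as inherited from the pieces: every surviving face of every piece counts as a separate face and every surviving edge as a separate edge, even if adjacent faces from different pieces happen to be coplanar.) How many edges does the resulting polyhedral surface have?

A decagonal antiprism: V=20, E=40, F=22.
Attach a 13-gonal pyramid (V=14, E=26, F=14) along a 3-gon: merge 3 vertices and 3 edges, delete both glued faces → V=31, E=63, F=34.
Check: V − E + F = 31 − 63 + 34 = 2.

63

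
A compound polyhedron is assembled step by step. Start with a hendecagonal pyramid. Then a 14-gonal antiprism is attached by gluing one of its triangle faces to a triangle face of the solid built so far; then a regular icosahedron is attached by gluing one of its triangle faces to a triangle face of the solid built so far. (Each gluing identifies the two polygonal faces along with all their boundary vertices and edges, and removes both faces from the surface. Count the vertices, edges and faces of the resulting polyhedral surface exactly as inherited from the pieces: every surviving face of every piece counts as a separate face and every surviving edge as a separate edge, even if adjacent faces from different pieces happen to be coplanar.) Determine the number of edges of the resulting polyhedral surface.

A hendecagonal pyramid: V=12, E=22, F=12.
Attach a 14-gonal antiprism (V=28, E=56, F=30) along a 3-gon: merge 3 vertices and 3 edges, delete both glued faces → V=37, E=75, F=40.
Attach a regular icosahedron (V=12, E=30, F=20) along a 3-gon: merge 3 vertices and 3 edges, delete both glued faces → V=46, E=102, F=58.
Check: V − E + F = 46 − 102 + 58 = 2.

102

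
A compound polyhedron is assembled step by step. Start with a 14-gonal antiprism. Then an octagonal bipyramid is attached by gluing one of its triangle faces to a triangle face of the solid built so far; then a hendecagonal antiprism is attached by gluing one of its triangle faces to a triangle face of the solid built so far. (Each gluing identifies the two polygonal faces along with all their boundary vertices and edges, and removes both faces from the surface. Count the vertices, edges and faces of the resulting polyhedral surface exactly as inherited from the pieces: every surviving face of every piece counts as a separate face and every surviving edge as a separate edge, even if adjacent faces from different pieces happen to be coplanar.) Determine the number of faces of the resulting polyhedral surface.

66

A 14-gonal antiprism: V=28, E=56, F=30.
Attach an octagonal bipyramid (V=10, E=24, F=16) along a 3-gon: merge 3 vertices and 3 edges, delete both glued faces → V=35, E=77, F=44.
Attach a hendecagonal antiprism (V=22, E=44, F=24) along a 3-gon: merge 3 vertices and 3 edges, delete both glued faces → V=54, E=118, F=66.
Check: V − E + F = 54 − 118 + 66 = 2.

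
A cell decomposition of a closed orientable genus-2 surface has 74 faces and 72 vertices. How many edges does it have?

For a closed orientable surface of genus 2, χ = 2 − 2·2 = -2.
E = V + F − (-2) = 72 + 74 − (-2) = 148.

148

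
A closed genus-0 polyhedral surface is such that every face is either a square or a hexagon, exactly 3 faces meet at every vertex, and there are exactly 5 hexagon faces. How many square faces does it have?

6

Let x be the number of squares; then F = 5 + x.
Edge–face incidences: 2E = 6·5 + 4·x = 30 + 4x.
Every vertex has degree 3, so 3V = 2E.
Euler: V − E + F = 2 ⇒ (2E)/3 − E + (5 + x) = 2.
Multiply by 6: 2·(2E) − 3·(2E) + 6·(5 + x) = 12, i.e. 30 + 6x − (30 + 4x) = 12.
Collecting terms: 2x = 12, so x = 6.
Then 2E = 30 + 4·6 = 54, so E = 27, V = 2E/3 = 18, F = 5 + 6 = 11.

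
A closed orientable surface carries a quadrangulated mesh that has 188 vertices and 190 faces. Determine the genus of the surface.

2

Every face is a square, so 2E = 4·190 = 760, giving E = 380.
χ = V − E + F = 188 − 380 + 190 = -2.
For a closed orientable surface χ = 2 − 2g, so g = (2 − (-2))/2 = 2.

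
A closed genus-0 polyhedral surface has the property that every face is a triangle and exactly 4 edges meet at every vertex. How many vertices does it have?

6

Each face has 3 edges and each edge borders two faces, so 2E = 3F.
Each vertex has degree 4, so 4V = 2E and hence V = 3F/4.
Euler: V − E + F = 2 ⇒ (3F/4) − (3F/2) + F = 2.
Multiply by 8: (6 − 12 + 8)F = 16, i.e. 2F = 16.
So F = 8, E = 3·8/2 = 12, V = 3·8/4 = 6.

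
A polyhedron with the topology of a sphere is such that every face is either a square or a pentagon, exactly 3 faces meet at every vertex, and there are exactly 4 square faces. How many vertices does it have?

12

Let x be the number of pentagons; then F = 4 + x.
Edge–face incidences: 2E = 4·4 + 5·x = 16 + 5x.
Every vertex has degree 3, so 3V = 2E.
Euler: V − E + F = 2 ⇒ (2E)/3 − E + (4 + x) = 2.
Multiply by 6: 2·(2E) − 3·(2E) + 6·(4 + x) = 12, i.e. 24 + 6x − (16 + 5x) = 12.
Collecting terms: x + 8 = 12, so x = 4.
Then 2E = 16 + 5·4 = 36, so E = 18, V = 2E/3 = 12, F = 4 + 4 = 8.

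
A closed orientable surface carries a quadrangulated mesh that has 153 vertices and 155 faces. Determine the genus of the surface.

2

Every face is a square, so 2E = 4·155 = 620, giving E = 310.
χ = V − E + F = 153 − 310 + 155 = -2.
For a closed orientable surface χ = 2 − 2g, so g = (2 − (-2))/2 = 2.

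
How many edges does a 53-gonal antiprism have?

An antiprism on an n-gon has two n-gon caps and 2n triangles: V = 2·53 = 106, E = 4·53 = 212, F = 2·53 + 2 = 108.

212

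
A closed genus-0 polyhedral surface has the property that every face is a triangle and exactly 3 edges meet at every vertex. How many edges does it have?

6

Each face has 3 edges and each edge borders two faces, so 2E = 3F.
Each vertex has degree 3, so 3V = 2E and hence V = 3F/3.
Euler: V − E + F = 2 ⇒ (3F/3) − (3F/2) + F = 2.
Multiply by 6: (6 − 9 + 6)F = 12, i.e. 3F = 12.
So F = 4, E = 3·4/2 = 6, V = 3·4/3 = 4.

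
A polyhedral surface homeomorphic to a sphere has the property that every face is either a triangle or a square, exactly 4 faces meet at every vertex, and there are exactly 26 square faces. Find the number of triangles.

Let x be the number of triangles; then F = 26 + x.
Edge–face incidences: 2E = 4·26 + 3·x = 104 + 3x.
Every vertex has degree 4, so 4V = 2E.
Euler: V − E + F = 2 ⇒ (2E)/4 − E + (26 + x) = 2.
Multiply by 8: 2·(2E) − 4·(2E) + 8·(26 + x) = 16, i.e. 208 + 8x − 2·(104 + 3x) = 16.
Collecting terms: 2x = 16, so x = 8.
Then 2E = 104 + 3·8 = 128, so E = 64, V = 2E/4 = 32, F = 26 + 8 = 34.

8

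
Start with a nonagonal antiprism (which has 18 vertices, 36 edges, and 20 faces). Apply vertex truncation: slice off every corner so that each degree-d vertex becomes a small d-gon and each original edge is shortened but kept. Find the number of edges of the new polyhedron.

Truncation replaces each original edge-end by a new vertex, so V′ = 2E = 72.
Each original edge survives, and each old vertex of degree d contributes d new edges; summing degrees gives Σd = 2E, so E′ = E + 2E = 3E = 108.
Each original face survives and each original vertex becomes one new face: F′ = F + V = 38.

108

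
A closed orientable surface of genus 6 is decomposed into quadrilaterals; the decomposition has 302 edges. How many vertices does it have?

141

χ = 2 − 2·6 = -10, and every face is a square so 4F = 2E.
F = 2E/4 = 151. Then V = -10 + E − F = -10 + 302 − 151 = 141.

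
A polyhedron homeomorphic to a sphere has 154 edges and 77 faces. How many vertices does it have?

Here V − E + F = 2.
V = 2 + E − F = 2 + 154 − 77 = 79.

79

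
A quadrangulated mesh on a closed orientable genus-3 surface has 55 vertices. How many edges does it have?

χ = 2 − 2·3 = -4, and every face is a square so 4F = 2E.
V − E + F = -4 with E = 4F/2 gives 55 − (4/2 − 1)·F = -4, so F = 59 and E = 118.

118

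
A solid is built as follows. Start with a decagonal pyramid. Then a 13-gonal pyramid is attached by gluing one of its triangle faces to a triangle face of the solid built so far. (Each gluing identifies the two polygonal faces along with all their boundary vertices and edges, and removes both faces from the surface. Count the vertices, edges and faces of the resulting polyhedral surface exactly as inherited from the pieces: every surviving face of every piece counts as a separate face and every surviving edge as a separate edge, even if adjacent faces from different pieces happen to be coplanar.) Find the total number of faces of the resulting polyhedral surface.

A decagonal pyramid: V=11, E=20, F=11.
Attach a 13-gonal pyramid (V=14, E=26, F=14) along a 3-gon: merge 3 vertices and 3 edges, delete both glued faces → V=22, E=43, F=23.
Check: V − E + F = 22 − 43 + 23 = 2.

23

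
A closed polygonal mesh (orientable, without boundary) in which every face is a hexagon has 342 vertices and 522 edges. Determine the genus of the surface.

Every face is a hexagon and each edge borders two faces, so 6F = 2·522, giving F = 174.
χ = V − E + F = 342 − 522 + 174 = -6.
For a closed orientable surface χ = 2 − 2g, so g = (2 − (-6))/2 = 4.

4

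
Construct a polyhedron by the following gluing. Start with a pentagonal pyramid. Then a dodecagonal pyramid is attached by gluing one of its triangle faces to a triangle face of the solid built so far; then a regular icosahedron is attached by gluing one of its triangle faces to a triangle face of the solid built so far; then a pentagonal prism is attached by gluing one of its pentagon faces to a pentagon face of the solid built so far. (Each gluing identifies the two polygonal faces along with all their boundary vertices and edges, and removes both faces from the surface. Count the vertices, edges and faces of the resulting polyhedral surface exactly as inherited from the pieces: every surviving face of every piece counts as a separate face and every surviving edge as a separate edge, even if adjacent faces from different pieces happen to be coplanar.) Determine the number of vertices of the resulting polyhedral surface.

A pentagonal pyramid: V=6, E=10, F=6.
Attach a dodecagonal pyramid (V=13, E=24, F=13) along a 3-gon: merge 3 vertices and 3 edges, delete both glued faces → V=16, E=31, F=17.
Attach a regular icosahedron (V=12, E=30, F=20) along a 3-gon: merge 3 vertices and 3 edges, delete both glued faces → V=25, E=58, F=35.
Attach a pentagonal prism (V=10, E=15, F=7) along a 5-gon: merge 5 vertices and 5 edges, delete both glued faces → V=30, E=68, F=40.
Check: V − E + F = 30 − 68 + 40 = 2.

30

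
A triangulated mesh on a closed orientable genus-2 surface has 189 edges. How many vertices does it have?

χ = 2 − 2·2 = -2, and every face is a triangle so 3F = 2E.
F = 2E/3 = 126. Then V = -2 + E − F = -2 + 189 − 126 = 61.

61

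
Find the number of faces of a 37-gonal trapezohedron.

74

The n-trapezohedron (dual of the n-antiprism) has V = 2·37 + 2 = 76, E = 4·37 = 148, F = 2·37 = 74.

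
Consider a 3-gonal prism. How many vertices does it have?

6

A prism on an n-gon has two n-gon bases and n rectangular sides: V = 2·3 = 6, E = 3·3 = 9, F = 3 + 2 = 5.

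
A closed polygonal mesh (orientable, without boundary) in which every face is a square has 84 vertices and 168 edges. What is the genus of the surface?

Every face is a square and each edge borders two faces, so 4F = 2·168, giving F = 84.
χ = V − E + F = 84 − 168 + 84 = 0.
For a closed orientable surface χ = 2 − 2g, so g = (2 − (0))/2 = 1.

1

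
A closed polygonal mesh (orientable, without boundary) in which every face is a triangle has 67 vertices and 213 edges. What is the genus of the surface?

Every face is a triangle and each edge borders two faces, so 3F = 2·213, giving F = 142.
χ = V − E + F = 67 − 213 + 142 = -4.
For a closed orientable surface χ = 2 − 2g, so g = (2 − (-4))/2 = 3.

3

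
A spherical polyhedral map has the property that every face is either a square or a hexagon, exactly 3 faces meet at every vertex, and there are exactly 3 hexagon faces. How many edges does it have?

Let x be the number of squares; then F = 3 + x.
Edge–face incidences: 2E = 6·3 + 4·x = 18 + 4x.
Every vertex has degree 3, so 3V = 2E.
Euler: V − E + F = 2 ⇒ (2E)/3 − E + (3 + x) = 2.
Multiply by 6: 2·(2E) − 3·(2E) + 6·(3 + x) = 12, i.e. 18 + 6x − (18 + 4x) = 12.
Collecting terms: 2x = 12, so x = 6.
Then 2E = 18 + 4·6 = 42, so E = 21, V = 2E/3 = 14, F = 3 + 6 = 9.

21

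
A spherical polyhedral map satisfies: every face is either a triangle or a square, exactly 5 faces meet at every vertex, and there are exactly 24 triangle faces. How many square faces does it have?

2

Let x be the number of squares; then F = 24 + x.
Edge–face incidences: 2E = 3·24 + 4·x = 72 + 4x.
Every vertex has degree 5, so 5V = 2E.
Euler: V − E + F = 2 ⇒ (2E)/5 − E + (24 + x) = 2.
Multiply by 10: 2·(2E) − 5·(2E) + 10·(24 + x) = 20, i.e. 240 + 10x − 3·(72 + 4x) = 20.
Collecting terms: −2x + 24 = 20, so −2x = −4, so x = 2.
Then 2E = 72 + 4·2 = 80, so E = 40, V = 2E/5 = 16, F = 24 + 2 = 26.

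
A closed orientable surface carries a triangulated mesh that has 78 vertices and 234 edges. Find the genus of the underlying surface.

1

Every face is a triangle and each edge borders two faces, so 3F = 2·234, giving F = 156.
χ = V − E + F = 78 − 234 + 156 = 0.
For a closed orientable surface χ = 2 − 2g, so g = (2 − (0))/2 = 1.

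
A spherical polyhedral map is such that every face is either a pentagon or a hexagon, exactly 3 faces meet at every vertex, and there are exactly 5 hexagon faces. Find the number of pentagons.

12

Let x be the number of pentagons; then F = 5 + x.
Edge–face incidences: 2E = 6·5 + 5·x = 30 + 5x.
Every vertex has degree 3, so 3V = 2E.
Euler: V − E + F = 2 ⇒ (2E)/3 − E + (5 + x) = 2.
Multiply by 6: 2·(2E) − 3·(2E) + 6·(5 + x) = 12, i.e. 30 + 6x − (30 + 5x) = 12.
Collecting terms: x = 12.
Then 2E = 30 + 5·12 = 90, so E = 45, V = 2E/3 = 30, F = 5 + 12 = 17.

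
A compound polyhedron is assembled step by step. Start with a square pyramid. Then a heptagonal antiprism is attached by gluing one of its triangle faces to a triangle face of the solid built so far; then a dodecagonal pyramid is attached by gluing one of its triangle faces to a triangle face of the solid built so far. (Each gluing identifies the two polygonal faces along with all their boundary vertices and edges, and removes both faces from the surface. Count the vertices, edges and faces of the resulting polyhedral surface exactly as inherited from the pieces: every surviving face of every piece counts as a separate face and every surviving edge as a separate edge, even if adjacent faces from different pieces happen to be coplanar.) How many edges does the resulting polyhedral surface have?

54

A square pyramid: V=5, E=8, F=5.
Attach a heptagonal antiprism (V=14, E=28, F=16) along a 3-gon: merge 3 vertices and 3 edges, delete both glued faces → V=16, E=33, F=19.
Attach a dodecagonal pyramid (V=13, E=24, F=13) along a 3-gon: merge 3 vertices and 3 edges, delete both glued faces → V=26, E=54, F=30.
Check: V − E + F = 26 − 54 + 30 = 2.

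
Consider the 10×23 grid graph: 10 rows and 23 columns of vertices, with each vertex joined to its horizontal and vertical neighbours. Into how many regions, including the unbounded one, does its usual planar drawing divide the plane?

199

The grid has V = 10·23 = 230 vertices and E = 10·22 + 23·9 = 427 edges.
F = 2 − V + E = 2 − 230 + 427 = 199.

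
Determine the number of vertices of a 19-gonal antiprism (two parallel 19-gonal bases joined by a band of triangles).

38

An antiprism on an n-gon has two n-gon caps and 2n triangles: V = 2·19 = 38, E = 4·19 = 76, F = 2·19 + 2 = 40.
Check: V − E + F = 38 − 76 + 40 = 2.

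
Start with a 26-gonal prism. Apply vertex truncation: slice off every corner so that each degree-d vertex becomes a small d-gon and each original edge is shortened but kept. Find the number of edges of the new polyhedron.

234

The base solid has V = 52, E = 78, F = 28.
Truncation replaces each original edge-end by a new vertex, so V′ = 2E = 156.
Each original edge survives, and each old vertex of degree d contributes d new edges; summing degrees gives Σd = 2E, so E′ = E + 2E = 3E = 234.
Each original face survives and each original vertex becomes one new face: F′ = F + V = 80.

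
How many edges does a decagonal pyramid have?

20

A pyramid on an n-gon base has one n-gon and n triangles: V = 10 + 1 = 11, E = 2·10 = 20, F = 10 + 1 = 11.
Check: V − E + F = 11 − 20 + 11 = 2.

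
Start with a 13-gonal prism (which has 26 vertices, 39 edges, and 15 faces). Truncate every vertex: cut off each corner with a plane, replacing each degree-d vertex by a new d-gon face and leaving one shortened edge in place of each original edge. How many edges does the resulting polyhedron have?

Truncation replaces each original edge-end by a new vertex, so V′ = 2E = 78.
Each original edge survives, and each old vertex of degree d contributes d new edges; summing degrees gives Σd = 2E, so E′ = E + 2E = 3E = 117.
Each original face survives and each original vertex becomes one new face: F′ = F + V = 41.

117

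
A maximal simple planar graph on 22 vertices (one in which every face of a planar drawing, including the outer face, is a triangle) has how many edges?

60

In a plane triangulation 3F = 2E and V − E + F = 2, so E = 3V − 6 = 3·22 − 6 = 60.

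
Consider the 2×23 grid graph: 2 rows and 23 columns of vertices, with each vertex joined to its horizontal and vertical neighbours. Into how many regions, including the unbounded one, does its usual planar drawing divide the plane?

23

The grid has V = 2·23 = 46 vertices and E = 2·22 + 23·1 = 67 edges.
F = 2 − V + E = 2 − 46 + 67 = 23.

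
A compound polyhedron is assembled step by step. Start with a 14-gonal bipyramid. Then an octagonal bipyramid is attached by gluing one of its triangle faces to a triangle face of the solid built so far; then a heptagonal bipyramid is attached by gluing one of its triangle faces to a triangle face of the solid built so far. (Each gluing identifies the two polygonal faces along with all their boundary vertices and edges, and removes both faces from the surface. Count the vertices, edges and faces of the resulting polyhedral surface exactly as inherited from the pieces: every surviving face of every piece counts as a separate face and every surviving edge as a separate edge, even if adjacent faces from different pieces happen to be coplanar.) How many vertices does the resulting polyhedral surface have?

29

A 14-gonal bipyramid: V=16, E=42, F=28.
Attach an octagonal bipyramid (V=10, E=24, F=16) along a 3-gon: merge 3 vertices and 3 edges, delete both glued faces → V=23, E=63, F=42.
Attach a heptagonal bipyramid (V=9, E=21, F=14) along a 3-gon: merge 3 vertices and 3 edges, delete both glued faces → V=29, E=81, F=54.
Check: V − E + F = 29 − 81 + 54 = 2.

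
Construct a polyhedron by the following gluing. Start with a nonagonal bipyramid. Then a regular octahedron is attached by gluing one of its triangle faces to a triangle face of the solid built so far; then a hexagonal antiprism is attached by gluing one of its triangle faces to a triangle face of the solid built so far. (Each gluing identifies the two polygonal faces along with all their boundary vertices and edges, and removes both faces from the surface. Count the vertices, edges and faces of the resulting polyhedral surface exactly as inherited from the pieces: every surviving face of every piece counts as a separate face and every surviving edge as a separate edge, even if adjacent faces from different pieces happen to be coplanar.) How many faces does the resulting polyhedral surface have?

36

A nonagonal bipyramid: V=11, E=27, F=18.
Attach a regular octahedron (V=6, E=12, F=8) along a 3-gon: merge 3 vertices and 3 edges, delete both glued faces → V=14, E=36, F=24.
Attach a hexagonal antiprism (V=12, E=24, F=14) along a 3-gon: merge 3 vertices and 3 edges, delete both glued faces → V=23, E=57, F=36.
Check: V − E + F = 23 − 57 + 36 = 2.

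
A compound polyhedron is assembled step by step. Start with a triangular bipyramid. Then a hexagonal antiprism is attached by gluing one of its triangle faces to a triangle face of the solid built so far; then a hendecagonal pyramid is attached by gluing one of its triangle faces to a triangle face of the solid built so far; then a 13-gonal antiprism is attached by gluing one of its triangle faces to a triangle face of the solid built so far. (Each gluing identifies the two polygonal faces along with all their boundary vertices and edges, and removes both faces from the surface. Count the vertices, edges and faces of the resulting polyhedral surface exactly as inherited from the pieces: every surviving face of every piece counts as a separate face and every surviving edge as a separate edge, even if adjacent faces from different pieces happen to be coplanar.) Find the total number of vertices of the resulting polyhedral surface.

A triangular bipyramid: V=5, E=9, F=6.
Attach a hexagonal antiprism (V=12, E=24, F=14) along a 3-gon: merge 3 vertices and 3 edges, delete both glued faces → V=14, E=30, F=18.
Attach a hendecagonal pyramid (V=12, E=22, F=12) along a 3-gon: merge 3 vertices and 3 edges, delete both glued faces → V=23, E=49, F=28.
Attach a 13-gonal antiprism (V=26, E=52, F=28) along a 3-gon: merge 3 vertices and 3 edges, delete both glued faces → V=46, E=98, F=54.
Check: V − E + F = 46 − 98 + 54 = 2.

46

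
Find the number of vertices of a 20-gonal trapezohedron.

The n-trapezohedron (dual of the n-antiprism) has V = 2·20 + 2 = 42, E = 4·20 = 80, F = 2·20 = 40.

42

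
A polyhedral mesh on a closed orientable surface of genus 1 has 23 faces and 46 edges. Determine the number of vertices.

For a closed orientable surface of genus 1, χ = 2 − 2·1 = 0.
V = 0 + E − F = 0 + 46 − 23 = 23.

23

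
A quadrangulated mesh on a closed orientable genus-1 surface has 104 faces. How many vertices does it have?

χ = 2 − 2·1 = 0, and every face is a square so 4F = 2E.
E = 4·104/2 = 208. Then V = 0 + E − F = 0 + 208 − 104 = 104.

104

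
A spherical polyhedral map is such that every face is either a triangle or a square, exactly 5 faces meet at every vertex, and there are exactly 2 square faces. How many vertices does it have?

Let x be the number of triangles; then F = 2 + x.
Edge–face incidences: 2E = 4·2 + 3·x = 8 + 3x.
Every vertex has degree 5, so 5V = 2E.
Euler: V − E + F = 2 ⇒ (2E)/5 − E + (2 + x) = 2.
Multiply by 10: 2·(2E) − 5·(2E) + 10·(2 + x) = 20, i.e. 20 + 10x − 3·(8 + 3x) = 20.
Collecting terms: x − 4 = 20, so x = 24.
Then 2E = 8 + 3·24 = 80, so E = 40, V = 2E/5 = 16, F = 2 + 24 = 26.

16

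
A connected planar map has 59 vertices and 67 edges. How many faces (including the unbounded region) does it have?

Euler's formula for a connected plane graph: V − E + F = 2, so F = 2 − 59 + 67 = 10.

10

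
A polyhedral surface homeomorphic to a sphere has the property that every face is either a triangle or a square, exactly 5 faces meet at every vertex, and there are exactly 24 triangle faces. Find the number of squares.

2

Let x be the number of squares; then F = 24 + x.
Edge–face incidences: 2E = 3·24 + 4·x = 72 + 4x.
Every vertex has degree 5, so 5V = 2E.
Euler: V − E + F = 2 ⇒ (2E)/5 − E + (24 + x) = 2.
Multiply by 10: 2·(2E) − 5·(2E) + 10·(24 + x) = 20, i.e. 240 + 10x − 3·(72 + 4x) = 20.
Collecting terms: −2x + 24 = 20, so −2x = −4, so x = 2.
Then 2E = 72 + 4·2 = 80, so E = 40, V = 2E/5 = 16, F = 24 + 2 = 26.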